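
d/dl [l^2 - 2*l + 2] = 2*l - 2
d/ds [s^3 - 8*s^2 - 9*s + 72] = 3*s^2 - 16*s - 9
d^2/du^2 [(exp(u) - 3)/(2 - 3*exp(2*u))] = (-9*exp(4*u) + 108*exp(3*u) - 36*exp(2*u) + 72*exp(u) - 4)*exp(u)/(27*exp(6*u) - 54*exp(4*u) + 36*exp(2*u) - 8)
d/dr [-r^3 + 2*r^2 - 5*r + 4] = -3*r^2 + 4*r - 5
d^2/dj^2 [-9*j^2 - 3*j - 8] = -18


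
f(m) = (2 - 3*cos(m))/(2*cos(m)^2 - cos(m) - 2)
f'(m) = (2 - 3*cos(m))*(4*sin(m)*cos(m) - sin(m))/(2*cos(m)^2 - cos(m) - 2)^2 + 3*sin(m)/(2*cos(m)^2 - cos(m) - 2) = (6*sin(m)^2 + 8*cos(m) - 14)*sin(m)/(2*sin(m)^2 + cos(m))^2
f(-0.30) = 0.77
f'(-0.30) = 1.35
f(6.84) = 0.39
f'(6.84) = -1.48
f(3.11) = 5.01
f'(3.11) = -0.70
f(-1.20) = -0.43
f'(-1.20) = 1.24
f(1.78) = -1.54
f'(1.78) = -3.33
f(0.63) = 0.28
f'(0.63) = -1.42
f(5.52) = 0.10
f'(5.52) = 1.31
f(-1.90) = -2.02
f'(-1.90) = 4.93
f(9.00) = 8.28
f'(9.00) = -25.58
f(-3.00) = 5.23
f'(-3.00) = 3.41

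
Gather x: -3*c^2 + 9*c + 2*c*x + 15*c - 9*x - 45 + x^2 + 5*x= -3*c^2 + 24*c + x^2 + x*(2*c - 4) - 45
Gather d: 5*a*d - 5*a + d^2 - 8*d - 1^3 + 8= -5*a + d^2 + d*(5*a - 8) + 7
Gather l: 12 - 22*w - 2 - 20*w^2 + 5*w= -20*w^2 - 17*w + 10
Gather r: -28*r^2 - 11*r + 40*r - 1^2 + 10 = -28*r^2 + 29*r + 9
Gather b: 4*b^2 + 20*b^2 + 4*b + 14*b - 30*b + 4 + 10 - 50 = 24*b^2 - 12*b - 36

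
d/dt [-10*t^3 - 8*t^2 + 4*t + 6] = -30*t^2 - 16*t + 4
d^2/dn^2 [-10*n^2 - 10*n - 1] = -20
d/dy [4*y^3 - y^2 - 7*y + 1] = 12*y^2 - 2*y - 7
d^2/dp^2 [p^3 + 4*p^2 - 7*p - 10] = 6*p + 8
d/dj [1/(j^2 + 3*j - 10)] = (-2*j - 3)/(j^2 + 3*j - 10)^2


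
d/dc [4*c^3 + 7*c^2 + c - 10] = 12*c^2 + 14*c + 1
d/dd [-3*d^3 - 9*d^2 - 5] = 9*d*(-d - 2)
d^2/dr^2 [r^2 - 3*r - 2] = 2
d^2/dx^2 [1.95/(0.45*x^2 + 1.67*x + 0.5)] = (-0.78975*x^2 - 2.93085*x + 1.95*(0.9*x + 1.67)*(1.8*x + 3.34) - 0.8775)/(0.45*x^2 + 1.67*x + 0.5)^3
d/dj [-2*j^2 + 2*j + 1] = 2 - 4*j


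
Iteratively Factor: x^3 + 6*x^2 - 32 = (x + 4)*(x^2 + 2*x - 8) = (x + 4)^2*(x - 2)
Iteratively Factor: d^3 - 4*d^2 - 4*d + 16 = (d - 4)*(d^2 - 4) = (d - 4)*(d + 2)*(d - 2)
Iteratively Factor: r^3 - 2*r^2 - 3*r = (r + 1)*(r^2 - 3*r) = r*(r + 1)*(r - 3)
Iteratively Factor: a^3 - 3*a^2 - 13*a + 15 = (a - 1)*(a^2 - 2*a - 15) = (a - 5)*(a - 1)*(a + 3)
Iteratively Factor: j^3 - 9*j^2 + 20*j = (j - 4)*(j^2 - 5*j) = (j - 5)*(j - 4)*(j)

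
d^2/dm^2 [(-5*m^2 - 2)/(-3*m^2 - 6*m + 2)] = 4*(-45*m^3 + 72*m^2 + 54*m + 52)/(27*m^6 + 162*m^5 + 270*m^4 - 180*m^2 + 72*m - 8)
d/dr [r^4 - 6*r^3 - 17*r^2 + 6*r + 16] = 4*r^3 - 18*r^2 - 34*r + 6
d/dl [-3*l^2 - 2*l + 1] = -6*l - 2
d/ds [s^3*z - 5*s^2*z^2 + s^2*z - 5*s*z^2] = z*(3*s^2 - 10*s*z + 2*s - 5*z)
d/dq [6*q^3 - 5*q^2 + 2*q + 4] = 18*q^2 - 10*q + 2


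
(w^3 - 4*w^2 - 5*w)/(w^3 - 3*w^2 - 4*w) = (w - 5)/(w - 4)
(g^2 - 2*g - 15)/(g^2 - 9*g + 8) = (g^2 - 2*g - 15)/(g^2 - 9*g + 8)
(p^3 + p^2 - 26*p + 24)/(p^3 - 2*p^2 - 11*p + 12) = (p + 6)/(p + 3)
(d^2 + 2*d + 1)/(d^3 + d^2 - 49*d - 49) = (d + 1)/(d^2 - 49)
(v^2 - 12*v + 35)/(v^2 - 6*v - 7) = (v - 5)/(v + 1)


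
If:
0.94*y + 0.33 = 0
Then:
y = -0.35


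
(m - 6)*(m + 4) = m^2 - 2*m - 24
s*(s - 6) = s^2 - 6*s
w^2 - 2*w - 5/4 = (w - 5/2)*(w + 1/2)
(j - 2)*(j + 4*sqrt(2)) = j^2 - 2*j + 4*sqrt(2)*j - 8*sqrt(2)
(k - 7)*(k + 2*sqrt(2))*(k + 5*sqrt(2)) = k^3 - 7*k^2 + 7*sqrt(2)*k^2 - 49*sqrt(2)*k + 20*k - 140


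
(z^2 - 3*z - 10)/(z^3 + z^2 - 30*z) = (z + 2)/(z*(z + 6))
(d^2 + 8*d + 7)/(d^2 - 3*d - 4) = (d + 7)/(d - 4)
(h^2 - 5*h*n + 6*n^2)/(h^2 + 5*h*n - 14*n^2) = (h - 3*n)/(h + 7*n)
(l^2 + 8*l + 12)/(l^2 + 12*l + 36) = (l + 2)/(l + 6)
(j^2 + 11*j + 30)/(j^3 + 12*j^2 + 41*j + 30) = 1/(j + 1)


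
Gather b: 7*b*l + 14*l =7*b*l + 14*l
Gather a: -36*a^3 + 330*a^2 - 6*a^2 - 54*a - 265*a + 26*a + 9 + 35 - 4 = -36*a^3 + 324*a^2 - 293*a + 40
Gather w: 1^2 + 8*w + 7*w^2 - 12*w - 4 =7*w^2 - 4*w - 3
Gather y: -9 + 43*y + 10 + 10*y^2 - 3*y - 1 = 10*y^2 + 40*y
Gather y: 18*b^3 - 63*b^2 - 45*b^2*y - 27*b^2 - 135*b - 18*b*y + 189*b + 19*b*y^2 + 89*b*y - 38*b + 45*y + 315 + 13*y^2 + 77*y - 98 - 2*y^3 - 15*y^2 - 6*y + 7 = 18*b^3 - 90*b^2 + 16*b - 2*y^3 + y^2*(19*b - 2) + y*(-45*b^2 + 71*b + 116) + 224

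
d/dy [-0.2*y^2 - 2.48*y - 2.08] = -0.4*y - 2.48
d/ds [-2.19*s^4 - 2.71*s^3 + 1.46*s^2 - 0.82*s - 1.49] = -8.76*s^3 - 8.13*s^2 + 2.92*s - 0.82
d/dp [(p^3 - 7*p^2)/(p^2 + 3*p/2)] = 2*(2*p^2 + 6*p - 21)/(4*p^2 + 12*p + 9)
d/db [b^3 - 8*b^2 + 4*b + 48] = 3*b^2 - 16*b + 4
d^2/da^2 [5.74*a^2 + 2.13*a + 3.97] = 11.4800000000000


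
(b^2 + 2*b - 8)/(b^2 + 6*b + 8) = (b - 2)/(b + 2)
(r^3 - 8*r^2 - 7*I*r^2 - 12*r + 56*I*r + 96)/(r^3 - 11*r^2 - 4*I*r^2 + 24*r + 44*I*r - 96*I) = (r - 3*I)/(r - 3)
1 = 1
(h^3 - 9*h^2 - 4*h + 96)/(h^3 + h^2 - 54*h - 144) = (h - 4)/(h + 6)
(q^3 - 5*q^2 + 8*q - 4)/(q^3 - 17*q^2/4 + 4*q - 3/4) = 4*(q^2 - 4*q + 4)/(4*q^2 - 13*q + 3)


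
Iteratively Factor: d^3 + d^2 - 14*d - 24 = (d - 4)*(d^2 + 5*d + 6) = (d - 4)*(d + 2)*(d + 3)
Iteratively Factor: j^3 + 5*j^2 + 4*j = (j + 4)*(j^2 + j) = j*(j + 4)*(j + 1)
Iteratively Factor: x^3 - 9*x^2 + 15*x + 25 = (x + 1)*(x^2 - 10*x + 25) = (x - 5)*(x + 1)*(x - 5)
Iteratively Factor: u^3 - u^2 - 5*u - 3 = (u + 1)*(u^2 - 2*u - 3) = (u - 3)*(u + 1)*(u + 1)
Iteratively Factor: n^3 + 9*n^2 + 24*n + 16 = (n + 1)*(n^2 + 8*n + 16) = (n + 1)*(n + 4)*(n + 4)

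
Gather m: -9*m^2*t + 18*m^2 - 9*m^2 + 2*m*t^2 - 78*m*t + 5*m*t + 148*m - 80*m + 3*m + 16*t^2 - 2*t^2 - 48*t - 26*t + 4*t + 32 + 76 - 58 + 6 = m^2*(9 - 9*t) + m*(2*t^2 - 73*t + 71) + 14*t^2 - 70*t + 56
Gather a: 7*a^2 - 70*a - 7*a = 7*a^2 - 77*a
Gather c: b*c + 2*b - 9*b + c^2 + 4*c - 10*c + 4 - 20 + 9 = -7*b + c^2 + c*(b - 6) - 7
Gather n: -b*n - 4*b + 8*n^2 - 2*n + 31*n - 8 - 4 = -4*b + 8*n^2 + n*(29 - b) - 12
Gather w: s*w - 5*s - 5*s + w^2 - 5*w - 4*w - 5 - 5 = -10*s + w^2 + w*(s - 9) - 10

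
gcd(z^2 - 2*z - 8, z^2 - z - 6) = z + 2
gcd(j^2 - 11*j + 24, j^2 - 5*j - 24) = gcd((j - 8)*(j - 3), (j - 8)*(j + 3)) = j - 8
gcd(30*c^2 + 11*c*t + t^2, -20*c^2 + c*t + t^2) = 5*c + t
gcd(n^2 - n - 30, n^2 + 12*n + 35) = n + 5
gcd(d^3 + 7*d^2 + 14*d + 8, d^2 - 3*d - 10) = d + 2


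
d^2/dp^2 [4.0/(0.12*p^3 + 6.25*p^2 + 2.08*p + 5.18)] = (-(2.88*p + 50.0)*(0.12*p^3 + 6.25*p^2 + 2.08*p + 5.18) + 4.0*(0.36*p^2 + 12.5*p + 2.08)*(0.72*p^2 + 25.0*p + 4.16))/(0.12*p^3 + 6.25*p^2 + 2.08*p + 5.18)^3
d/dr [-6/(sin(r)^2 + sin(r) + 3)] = 6*(2*sin(r) + 1)*cos(r)/(sin(r)^2 + sin(r) + 3)^2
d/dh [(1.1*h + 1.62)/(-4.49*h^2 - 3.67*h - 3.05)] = (4.939*h^2 + 14.5476*h + 2.5904)/(20.1601*h^4 + 32.9566*h^3 + 40.8579*h^2 + 22.387*h + 9.3025)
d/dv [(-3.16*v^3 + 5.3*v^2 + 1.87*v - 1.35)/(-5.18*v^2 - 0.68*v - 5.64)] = (16.3688*v^4 + 4.2976*v^3 + 59.5498*v^2 - 73.77*v - 11.4648)/(26.8324*v^4 + 7.0448*v^3 + 58.8928*v^2 + 7.6704*v + 31.8096)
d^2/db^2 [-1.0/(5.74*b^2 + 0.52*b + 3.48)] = (65.8952*b^2 + 5.9696*b - 1.0*(11.48*b + 0.52)*(22.96*b + 1.04) + 39.9504)/(5.74*b^2 + 0.52*b + 3.48)^3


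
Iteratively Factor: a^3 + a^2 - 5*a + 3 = (a - 1)*(a^2 + 2*a - 3) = (a - 1)^2*(a + 3)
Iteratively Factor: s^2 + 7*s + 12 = (s + 3)*(s + 4)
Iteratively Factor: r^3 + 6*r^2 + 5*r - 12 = (r - 1)*(r^2 + 7*r + 12) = (r - 1)*(r + 3)*(r + 4)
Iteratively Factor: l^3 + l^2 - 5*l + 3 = (l - 1)*(l^2 + 2*l - 3) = (l - 1)^2*(l + 3)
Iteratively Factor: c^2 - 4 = (c - 2)*(c + 2)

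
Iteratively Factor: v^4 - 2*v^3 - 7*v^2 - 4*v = (v)*(v^3 - 2*v^2 - 7*v - 4) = v*(v + 1)*(v^2 - 3*v - 4) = v*(v + 1)^2*(v - 4)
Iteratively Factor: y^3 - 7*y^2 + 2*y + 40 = (y + 2)*(y^2 - 9*y + 20) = (y - 4)*(y + 2)*(y - 5)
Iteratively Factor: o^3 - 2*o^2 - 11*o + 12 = (o + 3)*(o^2 - 5*o + 4) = (o - 1)*(o + 3)*(o - 4)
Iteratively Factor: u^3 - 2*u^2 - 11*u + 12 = (u + 3)*(u^2 - 5*u + 4) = (u - 1)*(u + 3)*(u - 4)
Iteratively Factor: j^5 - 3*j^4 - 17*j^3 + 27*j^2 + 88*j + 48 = (j - 4)*(j^4 + j^3 - 13*j^2 - 25*j - 12) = (j - 4)*(j + 1)*(j^3 - 13*j - 12) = (j - 4)^2*(j + 1)*(j^2 + 4*j + 3) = (j - 4)^2*(j + 1)*(j + 3)*(j + 1)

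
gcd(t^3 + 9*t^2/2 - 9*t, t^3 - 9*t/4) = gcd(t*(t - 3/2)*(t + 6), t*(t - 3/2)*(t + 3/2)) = t^2 - 3*t/2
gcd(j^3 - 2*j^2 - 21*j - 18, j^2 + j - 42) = j - 6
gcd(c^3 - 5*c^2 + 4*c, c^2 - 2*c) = c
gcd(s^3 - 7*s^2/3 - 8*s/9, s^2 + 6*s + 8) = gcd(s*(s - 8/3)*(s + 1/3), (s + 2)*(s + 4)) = 1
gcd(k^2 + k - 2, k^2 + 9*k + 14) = k + 2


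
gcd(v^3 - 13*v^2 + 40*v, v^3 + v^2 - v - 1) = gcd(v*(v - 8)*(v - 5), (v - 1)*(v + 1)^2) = 1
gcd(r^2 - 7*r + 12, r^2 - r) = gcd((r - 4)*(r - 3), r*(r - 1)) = 1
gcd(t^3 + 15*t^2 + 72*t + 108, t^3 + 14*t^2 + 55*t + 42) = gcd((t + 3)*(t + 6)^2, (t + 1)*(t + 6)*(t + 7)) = t + 6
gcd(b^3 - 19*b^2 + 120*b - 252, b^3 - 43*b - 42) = b - 7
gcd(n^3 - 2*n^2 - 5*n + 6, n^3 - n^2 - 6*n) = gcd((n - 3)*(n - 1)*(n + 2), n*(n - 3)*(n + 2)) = n^2 - n - 6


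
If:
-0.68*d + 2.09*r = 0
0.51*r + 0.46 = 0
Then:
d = -2.77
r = -0.90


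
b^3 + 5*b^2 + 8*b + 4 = (b + 1)*(b + 2)^2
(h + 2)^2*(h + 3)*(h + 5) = h^4 + 12*h^3 + 51*h^2 + 92*h + 60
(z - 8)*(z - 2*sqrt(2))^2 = z^3 - 8*z^2 - 4*sqrt(2)*z^2 + 8*z + 32*sqrt(2)*z - 64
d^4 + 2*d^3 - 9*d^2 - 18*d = d*(d - 3)*(d + 2)*(d + 3)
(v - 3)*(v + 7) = v^2 + 4*v - 21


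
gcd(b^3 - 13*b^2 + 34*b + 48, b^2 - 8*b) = b - 8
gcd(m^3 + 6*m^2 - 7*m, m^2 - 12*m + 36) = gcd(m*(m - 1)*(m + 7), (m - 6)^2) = 1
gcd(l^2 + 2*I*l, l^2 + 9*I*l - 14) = l + 2*I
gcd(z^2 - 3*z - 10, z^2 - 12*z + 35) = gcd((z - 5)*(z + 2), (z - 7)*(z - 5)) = z - 5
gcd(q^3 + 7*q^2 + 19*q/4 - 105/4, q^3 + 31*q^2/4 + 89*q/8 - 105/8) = q^2 + 17*q/2 + 35/2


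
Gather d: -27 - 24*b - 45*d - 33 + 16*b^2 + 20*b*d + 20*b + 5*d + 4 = 16*b^2 - 4*b + d*(20*b - 40) - 56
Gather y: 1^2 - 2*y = 1 - 2*y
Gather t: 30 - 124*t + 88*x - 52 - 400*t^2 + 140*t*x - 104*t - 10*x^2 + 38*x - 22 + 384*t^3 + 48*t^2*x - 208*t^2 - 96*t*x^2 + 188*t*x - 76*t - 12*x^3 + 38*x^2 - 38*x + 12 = 384*t^3 + t^2*(48*x - 608) + t*(-96*x^2 + 328*x - 304) - 12*x^3 + 28*x^2 + 88*x - 32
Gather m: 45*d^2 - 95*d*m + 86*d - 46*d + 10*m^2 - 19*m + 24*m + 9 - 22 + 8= 45*d^2 + 40*d + 10*m^2 + m*(5 - 95*d) - 5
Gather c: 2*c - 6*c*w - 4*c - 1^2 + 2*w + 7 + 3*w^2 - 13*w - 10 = c*(-6*w - 2) + 3*w^2 - 11*w - 4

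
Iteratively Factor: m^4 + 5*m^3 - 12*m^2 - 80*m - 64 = (m + 4)*(m^3 + m^2 - 16*m - 16) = (m + 4)^2*(m^2 - 3*m - 4) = (m + 1)*(m + 4)^2*(m - 4)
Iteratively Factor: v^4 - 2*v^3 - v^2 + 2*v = (v - 1)*(v^3 - v^2 - 2*v) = (v - 1)*(v + 1)*(v^2 - 2*v) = (v - 2)*(v - 1)*(v + 1)*(v)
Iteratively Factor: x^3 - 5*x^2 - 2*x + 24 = (x - 4)*(x^2 - x - 6) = (x - 4)*(x + 2)*(x - 3)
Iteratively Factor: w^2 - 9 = (w + 3)*(w - 3)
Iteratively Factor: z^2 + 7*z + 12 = (z + 4)*(z + 3)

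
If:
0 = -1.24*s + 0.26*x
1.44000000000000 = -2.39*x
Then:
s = -0.13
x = -0.60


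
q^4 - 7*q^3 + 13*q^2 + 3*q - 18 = (q - 3)^2*(q - 2)*(q + 1)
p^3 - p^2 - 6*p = p*(p - 3)*(p + 2)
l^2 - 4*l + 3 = (l - 3)*(l - 1)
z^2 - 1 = (z - 1)*(z + 1)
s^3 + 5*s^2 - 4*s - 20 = (s - 2)*(s + 2)*(s + 5)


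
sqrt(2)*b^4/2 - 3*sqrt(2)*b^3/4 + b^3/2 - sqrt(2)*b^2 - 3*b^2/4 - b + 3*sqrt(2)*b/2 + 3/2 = (b - 3/2)*(b - sqrt(2))*(b + sqrt(2))*(sqrt(2)*b/2 + 1/2)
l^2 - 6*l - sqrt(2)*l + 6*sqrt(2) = (l - 6)*(l - sqrt(2))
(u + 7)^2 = u^2 + 14*u + 49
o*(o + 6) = o^2 + 6*o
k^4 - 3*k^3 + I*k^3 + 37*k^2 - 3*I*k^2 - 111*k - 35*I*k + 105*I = (k - 3)*(k - 5*I)*(k - I)*(k + 7*I)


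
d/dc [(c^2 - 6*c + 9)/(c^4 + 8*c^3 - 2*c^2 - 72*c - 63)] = 2*(-c^3 - c^2 + 33*c + 57)/(c^6 + 22*c^5 + 183*c^4 + 724*c^3 + 1423*c^2 + 1302*c + 441)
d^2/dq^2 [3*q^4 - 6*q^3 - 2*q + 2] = 36*q*(q - 1)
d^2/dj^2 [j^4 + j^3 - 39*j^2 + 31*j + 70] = 12*j^2 + 6*j - 78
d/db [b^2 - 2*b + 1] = 2*b - 2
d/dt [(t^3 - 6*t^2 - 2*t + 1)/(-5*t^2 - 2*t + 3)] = (-5*t^4 - 4*t^3 + 11*t^2 - 26*t - 4)/(25*t^4 + 20*t^3 - 26*t^2 - 12*t + 9)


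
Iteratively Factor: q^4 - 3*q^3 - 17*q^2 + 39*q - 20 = (q + 4)*(q^3 - 7*q^2 + 11*q - 5) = (q - 5)*(q + 4)*(q^2 - 2*q + 1) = (q - 5)*(q - 1)*(q + 4)*(q - 1)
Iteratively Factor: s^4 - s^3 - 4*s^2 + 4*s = (s - 1)*(s^3 - 4*s) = (s - 2)*(s - 1)*(s^2 + 2*s) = s*(s - 2)*(s - 1)*(s + 2)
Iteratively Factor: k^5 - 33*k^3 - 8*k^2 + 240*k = (k - 3)*(k^4 + 3*k^3 - 24*k^2 - 80*k) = k*(k - 3)*(k^3 + 3*k^2 - 24*k - 80) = k*(k - 3)*(k + 4)*(k^2 - k - 20) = k*(k - 5)*(k - 3)*(k + 4)*(k + 4)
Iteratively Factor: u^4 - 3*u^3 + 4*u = (u)*(u^3 - 3*u^2 + 4) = u*(u - 2)*(u^2 - u - 2) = u*(u - 2)^2*(u + 1)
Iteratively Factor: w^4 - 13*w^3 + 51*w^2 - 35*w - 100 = (w - 5)*(w^3 - 8*w^2 + 11*w + 20) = (w - 5)*(w - 4)*(w^2 - 4*w - 5) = (w - 5)*(w - 4)*(w + 1)*(w - 5)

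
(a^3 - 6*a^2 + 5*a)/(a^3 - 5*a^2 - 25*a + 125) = a*(a - 1)/(a^2 - 25)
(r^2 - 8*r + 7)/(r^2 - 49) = (r - 1)/(r + 7)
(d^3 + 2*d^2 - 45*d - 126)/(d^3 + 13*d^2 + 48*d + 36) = (d^2 - 4*d - 21)/(d^2 + 7*d + 6)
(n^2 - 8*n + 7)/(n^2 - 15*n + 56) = (n - 1)/(n - 8)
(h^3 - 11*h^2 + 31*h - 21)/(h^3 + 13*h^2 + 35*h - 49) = (h^2 - 10*h + 21)/(h^2 + 14*h + 49)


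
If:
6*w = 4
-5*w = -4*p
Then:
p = 5/6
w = 2/3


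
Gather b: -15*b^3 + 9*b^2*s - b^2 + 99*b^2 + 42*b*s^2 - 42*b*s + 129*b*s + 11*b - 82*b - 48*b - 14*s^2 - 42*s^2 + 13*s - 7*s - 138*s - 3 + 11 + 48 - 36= -15*b^3 + b^2*(9*s + 98) + b*(42*s^2 + 87*s - 119) - 56*s^2 - 132*s + 20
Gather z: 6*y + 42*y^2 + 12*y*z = 42*y^2 + 12*y*z + 6*y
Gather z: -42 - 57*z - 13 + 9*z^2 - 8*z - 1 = 9*z^2 - 65*z - 56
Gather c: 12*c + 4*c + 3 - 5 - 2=16*c - 4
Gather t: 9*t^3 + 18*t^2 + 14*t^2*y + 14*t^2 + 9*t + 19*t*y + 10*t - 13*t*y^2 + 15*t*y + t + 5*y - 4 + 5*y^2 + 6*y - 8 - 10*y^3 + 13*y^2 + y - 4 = 9*t^3 + t^2*(14*y + 32) + t*(-13*y^2 + 34*y + 20) - 10*y^3 + 18*y^2 + 12*y - 16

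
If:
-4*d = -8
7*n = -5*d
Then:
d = 2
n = -10/7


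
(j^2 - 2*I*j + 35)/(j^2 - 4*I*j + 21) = (j + 5*I)/(j + 3*I)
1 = 1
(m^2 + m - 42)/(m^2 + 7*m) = (m - 6)/m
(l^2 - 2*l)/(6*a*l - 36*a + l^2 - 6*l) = l*(l - 2)/(6*a*l - 36*a + l^2 - 6*l)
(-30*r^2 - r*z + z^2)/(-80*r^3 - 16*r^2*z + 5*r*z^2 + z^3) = (-6*r + z)/(-16*r^2 + z^2)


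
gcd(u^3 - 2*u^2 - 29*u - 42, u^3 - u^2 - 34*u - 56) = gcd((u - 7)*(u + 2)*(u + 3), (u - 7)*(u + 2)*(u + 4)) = u^2 - 5*u - 14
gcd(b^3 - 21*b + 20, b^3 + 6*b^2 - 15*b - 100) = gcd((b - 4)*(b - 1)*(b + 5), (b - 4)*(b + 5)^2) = b^2 + b - 20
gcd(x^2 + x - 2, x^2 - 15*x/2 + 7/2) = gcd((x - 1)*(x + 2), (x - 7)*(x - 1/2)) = 1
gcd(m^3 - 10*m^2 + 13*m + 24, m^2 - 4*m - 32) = m - 8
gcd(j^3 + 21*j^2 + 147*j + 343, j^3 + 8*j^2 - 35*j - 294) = j^2 + 14*j + 49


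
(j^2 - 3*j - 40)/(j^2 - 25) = (j - 8)/(j - 5)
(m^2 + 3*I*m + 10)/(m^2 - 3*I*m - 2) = (m + 5*I)/(m - I)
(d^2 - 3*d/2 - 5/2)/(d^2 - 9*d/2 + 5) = (d + 1)/(d - 2)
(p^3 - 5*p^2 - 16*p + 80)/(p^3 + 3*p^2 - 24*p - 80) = (p - 4)/(p + 4)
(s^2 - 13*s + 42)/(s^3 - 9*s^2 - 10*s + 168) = 1/(s + 4)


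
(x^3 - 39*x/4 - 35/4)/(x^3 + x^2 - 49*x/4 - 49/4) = (2*x + 5)/(2*x + 7)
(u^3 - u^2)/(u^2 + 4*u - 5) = u^2/(u + 5)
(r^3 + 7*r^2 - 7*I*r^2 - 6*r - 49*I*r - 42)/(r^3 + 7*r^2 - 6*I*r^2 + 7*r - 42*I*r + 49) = (r^2 - 7*I*r - 6)/(r^2 - 6*I*r + 7)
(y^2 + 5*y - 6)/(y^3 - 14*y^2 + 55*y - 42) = (y + 6)/(y^2 - 13*y + 42)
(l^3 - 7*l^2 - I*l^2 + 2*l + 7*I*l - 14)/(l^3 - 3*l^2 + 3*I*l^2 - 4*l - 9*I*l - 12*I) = (l^3 - l^2*(7 + I) + l*(2 + 7*I) - 14)/(l^3 + 3*l^2*(-1 + I) - l*(4 + 9*I) - 12*I)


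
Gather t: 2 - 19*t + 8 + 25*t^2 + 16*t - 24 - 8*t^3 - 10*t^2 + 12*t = -8*t^3 + 15*t^2 + 9*t - 14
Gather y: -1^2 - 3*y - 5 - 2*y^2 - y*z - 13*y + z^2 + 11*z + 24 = -2*y^2 + y*(-z - 16) + z^2 + 11*z + 18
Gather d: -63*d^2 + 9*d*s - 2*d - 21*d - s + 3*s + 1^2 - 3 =-63*d^2 + d*(9*s - 23) + 2*s - 2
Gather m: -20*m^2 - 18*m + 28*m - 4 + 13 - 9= -20*m^2 + 10*m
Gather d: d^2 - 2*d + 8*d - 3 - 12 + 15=d^2 + 6*d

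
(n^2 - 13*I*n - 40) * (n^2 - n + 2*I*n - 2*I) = n^4 - n^3 - 11*I*n^3 - 14*n^2 + 11*I*n^2 + 14*n - 80*I*n + 80*I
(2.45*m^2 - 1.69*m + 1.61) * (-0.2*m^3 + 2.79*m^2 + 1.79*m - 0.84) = -0.49*m^5 + 7.1735*m^4 - 0.651599999999999*m^3 - 0.5912*m^2 + 4.3015*m - 1.3524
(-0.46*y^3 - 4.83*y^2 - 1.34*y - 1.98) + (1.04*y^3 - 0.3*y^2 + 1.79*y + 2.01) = 0.58*y^3 - 5.13*y^2 + 0.45*y + 0.0299999999999998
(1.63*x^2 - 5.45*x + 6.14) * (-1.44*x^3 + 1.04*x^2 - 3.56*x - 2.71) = -2.3472*x^5 + 9.5432*x^4 - 20.3124*x^3 + 21.3703*x^2 - 7.0889*x - 16.6394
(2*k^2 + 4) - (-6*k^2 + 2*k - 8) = 8*k^2 - 2*k + 12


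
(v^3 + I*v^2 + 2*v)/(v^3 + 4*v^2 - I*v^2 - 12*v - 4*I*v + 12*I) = v*(v + 2*I)/(v^2 + 4*v - 12)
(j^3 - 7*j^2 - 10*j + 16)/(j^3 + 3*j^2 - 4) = (j - 8)/(j + 2)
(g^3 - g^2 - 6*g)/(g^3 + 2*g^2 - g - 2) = g*(g - 3)/(g^2 - 1)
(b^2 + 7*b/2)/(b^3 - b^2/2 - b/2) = (2*b + 7)/(2*b^2 - b - 1)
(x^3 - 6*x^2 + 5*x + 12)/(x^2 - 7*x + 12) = x + 1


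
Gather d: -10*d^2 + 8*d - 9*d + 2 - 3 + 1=-10*d^2 - d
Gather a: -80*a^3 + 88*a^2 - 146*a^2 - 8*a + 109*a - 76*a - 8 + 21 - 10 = -80*a^3 - 58*a^2 + 25*a + 3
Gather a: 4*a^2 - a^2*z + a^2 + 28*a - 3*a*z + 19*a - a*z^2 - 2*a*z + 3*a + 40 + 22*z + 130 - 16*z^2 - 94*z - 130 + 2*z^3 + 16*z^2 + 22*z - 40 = a^2*(5 - z) + a*(-z^2 - 5*z + 50) + 2*z^3 - 50*z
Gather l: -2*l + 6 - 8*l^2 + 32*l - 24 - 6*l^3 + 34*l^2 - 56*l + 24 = -6*l^3 + 26*l^2 - 26*l + 6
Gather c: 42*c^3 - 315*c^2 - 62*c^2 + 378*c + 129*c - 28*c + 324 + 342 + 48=42*c^3 - 377*c^2 + 479*c + 714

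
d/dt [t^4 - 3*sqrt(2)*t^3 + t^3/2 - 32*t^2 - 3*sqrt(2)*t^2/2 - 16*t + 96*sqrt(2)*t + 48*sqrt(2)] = 4*t^3 - 9*sqrt(2)*t^2 + 3*t^2/2 - 64*t - 3*sqrt(2)*t - 16 + 96*sqrt(2)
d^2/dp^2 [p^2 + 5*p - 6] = 2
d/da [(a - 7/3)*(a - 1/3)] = 2*a - 8/3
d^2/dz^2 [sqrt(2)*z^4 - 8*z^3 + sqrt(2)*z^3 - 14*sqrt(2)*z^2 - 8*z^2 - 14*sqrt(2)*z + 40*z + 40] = 12*sqrt(2)*z^2 - 48*z + 6*sqrt(2)*z - 28*sqrt(2) - 16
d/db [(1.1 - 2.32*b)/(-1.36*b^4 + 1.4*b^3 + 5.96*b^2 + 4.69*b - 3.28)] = (-9.4656*b^4 + 12.48*b^3 + 9.2072*b^2 - 13.112*b + 2.4506)/(1.8496*b^8 - 3.808*b^7 - 14.2512*b^6 + 3.9312*b^5 + 57.5752*b^4 + 46.7208*b^3 - 17.1015*b^2 - 30.7664*b + 10.7584)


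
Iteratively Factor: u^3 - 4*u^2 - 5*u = (u)*(u^2 - 4*u - 5) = u*(u + 1)*(u - 5)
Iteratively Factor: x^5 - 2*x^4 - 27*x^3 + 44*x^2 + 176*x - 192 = (x + 3)*(x^4 - 5*x^3 - 12*x^2 + 80*x - 64) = (x - 4)*(x + 3)*(x^3 - x^2 - 16*x + 16) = (x - 4)*(x - 1)*(x + 3)*(x^2 - 16) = (x - 4)*(x - 1)*(x + 3)*(x + 4)*(x - 4)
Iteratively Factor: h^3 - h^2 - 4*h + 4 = (h - 2)*(h^2 + h - 2) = (h - 2)*(h + 2)*(h - 1)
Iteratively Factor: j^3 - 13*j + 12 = (j - 1)*(j^2 + j - 12) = (j - 1)*(j + 4)*(j - 3)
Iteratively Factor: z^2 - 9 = (z - 3)*(z + 3)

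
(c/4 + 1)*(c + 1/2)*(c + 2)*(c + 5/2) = c^4/4 + 9*c^3/4 + 109*c^2/16 + 63*c/8 + 5/2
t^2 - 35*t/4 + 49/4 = (t - 7)*(t - 7/4)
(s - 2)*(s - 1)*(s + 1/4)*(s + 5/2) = s^4 - s^3/4 - 45*s^2/8 + 29*s/8 + 5/4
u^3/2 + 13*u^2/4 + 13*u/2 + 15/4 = (u/2 + 1/2)*(u + 5/2)*(u + 3)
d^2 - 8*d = d*(d - 8)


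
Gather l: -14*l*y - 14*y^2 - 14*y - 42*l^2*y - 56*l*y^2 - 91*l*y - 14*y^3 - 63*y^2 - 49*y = -42*l^2*y + l*(-56*y^2 - 105*y) - 14*y^3 - 77*y^2 - 63*y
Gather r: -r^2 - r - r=-r^2 - 2*r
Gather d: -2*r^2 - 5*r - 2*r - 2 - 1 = -2*r^2 - 7*r - 3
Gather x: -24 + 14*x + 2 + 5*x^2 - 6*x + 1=5*x^2 + 8*x - 21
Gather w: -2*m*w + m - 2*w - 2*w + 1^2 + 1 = m + w*(-2*m - 4) + 2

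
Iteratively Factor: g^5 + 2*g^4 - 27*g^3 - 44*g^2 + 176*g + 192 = (g + 4)*(g^4 - 2*g^3 - 19*g^2 + 32*g + 48) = (g + 4)^2*(g^3 - 6*g^2 + 5*g + 12) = (g - 4)*(g + 4)^2*(g^2 - 2*g - 3) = (g - 4)*(g - 3)*(g + 4)^2*(g + 1)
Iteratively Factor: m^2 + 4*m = (m + 4)*(m)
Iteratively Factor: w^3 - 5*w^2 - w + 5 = (w - 1)*(w^2 - 4*w - 5) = (w - 1)*(w + 1)*(w - 5)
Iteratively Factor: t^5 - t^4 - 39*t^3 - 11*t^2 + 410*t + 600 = (t + 4)*(t^4 - 5*t^3 - 19*t^2 + 65*t + 150) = (t - 5)*(t + 4)*(t^3 - 19*t - 30) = (t - 5)^2*(t + 4)*(t^2 + 5*t + 6) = (t - 5)^2*(t + 2)*(t + 4)*(t + 3)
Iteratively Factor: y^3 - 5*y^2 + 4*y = (y - 1)*(y^2 - 4*y) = (y - 4)*(y - 1)*(y)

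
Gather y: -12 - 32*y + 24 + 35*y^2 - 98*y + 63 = 35*y^2 - 130*y + 75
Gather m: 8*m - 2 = 8*m - 2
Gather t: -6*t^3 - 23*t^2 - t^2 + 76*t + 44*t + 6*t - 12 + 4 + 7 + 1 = -6*t^3 - 24*t^2 + 126*t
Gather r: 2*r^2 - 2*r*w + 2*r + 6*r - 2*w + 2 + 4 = 2*r^2 + r*(8 - 2*w) - 2*w + 6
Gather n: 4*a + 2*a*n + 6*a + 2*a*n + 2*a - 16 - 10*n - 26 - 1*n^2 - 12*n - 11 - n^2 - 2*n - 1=12*a - 2*n^2 + n*(4*a - 24) - 54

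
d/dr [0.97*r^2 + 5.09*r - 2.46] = 1.94*r + 5.09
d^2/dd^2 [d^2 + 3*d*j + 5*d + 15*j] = 2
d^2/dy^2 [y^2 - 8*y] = 2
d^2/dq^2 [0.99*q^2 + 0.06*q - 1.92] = 1.98000000000000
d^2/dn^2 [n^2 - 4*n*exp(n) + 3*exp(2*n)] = -4*n*exp(n) + 12*exp(2*n) - 8*exp(n) + 2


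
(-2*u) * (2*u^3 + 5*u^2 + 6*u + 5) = -4*u^4 - 10*u^3 - 12*u^2 - 10*u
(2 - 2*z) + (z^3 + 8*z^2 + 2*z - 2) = z^3 + 8*z^2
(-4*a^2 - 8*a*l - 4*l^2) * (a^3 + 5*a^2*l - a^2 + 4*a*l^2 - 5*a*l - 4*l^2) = -4*a^5 - 28*a^4*l + 4*a^4 - 60*a^3*l^2 + 28*a^3*l - 52*a^2*l^3 + 60*a^2*l^2 - 16*a*l^4 + 52*a*l^3 + 16*l^4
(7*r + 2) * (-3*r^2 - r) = -21*r^3 - 13*r^2 - 2*r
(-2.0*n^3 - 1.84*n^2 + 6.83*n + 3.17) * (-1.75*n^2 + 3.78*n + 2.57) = 3.5*n^5 - 4.34*n^4 - 24.0477*n^3 + 15.5411*n^2 + 29.5357*n + 8.1469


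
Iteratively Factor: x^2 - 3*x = (x - 3)*(x)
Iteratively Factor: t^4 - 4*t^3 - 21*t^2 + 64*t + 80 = (t + 1)*(t^3 - 5*t^2 - 16*t + 80) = (t - 4)*(t + 1)*(t^2 - t - 20) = (t - 5)*(t - 4)*(t + 1)*(t + 4)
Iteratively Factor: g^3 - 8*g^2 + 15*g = (g - 3)*(g^2 - 5*g) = g*(g - 3)*(g - 5)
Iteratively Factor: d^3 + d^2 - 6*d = (d + 3)*(d^2 - 2*d) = (d - 2)*(d + 3)*(d)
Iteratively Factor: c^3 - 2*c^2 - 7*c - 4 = (c + 1)*(c^2 - 3*c - 4) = (c + 1)^2*(c - 4)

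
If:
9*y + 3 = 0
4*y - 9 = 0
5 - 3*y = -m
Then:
No Solution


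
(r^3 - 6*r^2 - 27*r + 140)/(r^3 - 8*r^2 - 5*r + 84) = (r + 5)/(r + 3)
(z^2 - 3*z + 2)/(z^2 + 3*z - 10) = (z - 1)/(z + 5)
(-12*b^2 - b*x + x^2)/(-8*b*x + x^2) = (12*b^2 + b*x - x^2)/(x*(8*b - x))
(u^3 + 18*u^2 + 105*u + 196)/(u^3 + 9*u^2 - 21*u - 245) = (u + 4)/(u - 5)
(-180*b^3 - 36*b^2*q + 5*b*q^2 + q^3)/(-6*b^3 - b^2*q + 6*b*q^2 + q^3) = (-30*b^2 - b*q + q^2)/(-b^2 + q^2)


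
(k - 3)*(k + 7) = k^2 + 4*k - 21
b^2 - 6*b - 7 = (b - 7)*(b + 1)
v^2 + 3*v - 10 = (v - 2)*(v + 5)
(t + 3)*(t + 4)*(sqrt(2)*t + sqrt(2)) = sqrt(2)*t^3 + 8*sqrt(2)*t^2 + 19*sqrt(2)*t + 12*sqrt(2)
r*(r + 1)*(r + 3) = r^3 + 4*r^2 + 3*r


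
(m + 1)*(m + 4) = m^2 + 5*m + 4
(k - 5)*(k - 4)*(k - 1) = k^3 - 10*k^2 + 29*k - 20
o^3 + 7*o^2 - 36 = (o - 2)*(o + 3)*(o + 6)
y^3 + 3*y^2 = y^2*(y + 3)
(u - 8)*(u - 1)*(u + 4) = u^3 - 5*u^2 - 28*u + 32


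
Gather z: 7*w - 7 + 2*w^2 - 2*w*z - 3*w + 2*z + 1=2*w^2 + 4*w + z*(2 - 2*w) - 6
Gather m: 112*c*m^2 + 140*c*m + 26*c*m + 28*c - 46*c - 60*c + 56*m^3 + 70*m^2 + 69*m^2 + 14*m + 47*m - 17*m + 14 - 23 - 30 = -78*c + 56*m^3 + m^2*(112*c + 139) + m*(166*c + 44) - 39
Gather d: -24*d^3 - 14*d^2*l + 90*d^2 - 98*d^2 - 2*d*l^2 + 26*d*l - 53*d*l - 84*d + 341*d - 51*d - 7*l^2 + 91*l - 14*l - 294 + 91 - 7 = -24*d^3 + d^2*(-14*l - 8) + d*(-2*l^2 - 27*l + 206) - 7*l^2 + 77*l - 210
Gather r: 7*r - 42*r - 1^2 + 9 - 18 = -35*r - 10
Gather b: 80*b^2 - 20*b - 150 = 80*b^2 - 20*b - 150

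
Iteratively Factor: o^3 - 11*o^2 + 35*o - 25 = (o - 1)*(o^2 - 10*o + 25) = (o - 5)*(o - 1)*(o - 5)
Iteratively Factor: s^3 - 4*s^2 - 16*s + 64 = (s - 4)*(s^2 - 16) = (s - 4)*(s + 4)*(s - 4)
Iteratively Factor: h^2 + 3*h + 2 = (h + 1)*(h + 2)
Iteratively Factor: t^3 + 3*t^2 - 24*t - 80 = (t - 5)*(t^2 + 8*t + 16) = (t - 5)*(t + 4)*(t + 4)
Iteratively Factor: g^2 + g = (g + 1)*(g)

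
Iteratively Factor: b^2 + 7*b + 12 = (b + 3)*(b + 4)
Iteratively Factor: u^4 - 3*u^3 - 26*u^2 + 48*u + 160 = (u - 4)*(u^3 + u^2 - 22*u - 40) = (u - 5)*(u - 4)*(u^2 + 6*u + 8) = (u - 5)*(u - 4)*(u + 4)*(u + 2)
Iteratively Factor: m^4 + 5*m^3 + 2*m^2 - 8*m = (m - 1)*(m^3 + 6*m^2 + 8*m) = m*(m - 1)*(m^2 + 6*m + 8) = m*(m - 1)*(m + 4)*(m + 2)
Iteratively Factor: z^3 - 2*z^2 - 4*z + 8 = (z - 2)*(z^2 - 4) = (z - 2)*(z + 2)*(z - 2)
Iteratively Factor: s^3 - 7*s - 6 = (s + 1)*(s^2 - s - 6) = (s - 3)*(s + 1)*(s + 2)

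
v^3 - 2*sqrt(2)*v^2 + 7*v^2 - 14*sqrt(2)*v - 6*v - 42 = (v + 7)*(v - 3*sqrt(2))*(v + sqrt(2))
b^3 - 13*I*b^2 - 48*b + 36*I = (b - 6*I)^2*(b - I)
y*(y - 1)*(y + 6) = y^3 + 5*y^2 - 6*y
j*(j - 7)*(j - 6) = j^3 - 13*j^2 + 42*j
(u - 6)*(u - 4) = u^2 - 10*u + 24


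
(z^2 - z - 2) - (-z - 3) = z^2 + 1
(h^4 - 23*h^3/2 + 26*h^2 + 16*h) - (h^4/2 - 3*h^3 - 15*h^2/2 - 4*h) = h^4/2 - 17*h^3/2 + 67*h^2/2 + 20*h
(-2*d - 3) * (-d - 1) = 2*d^2 + 5*d + 3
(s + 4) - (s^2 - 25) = -s^2 + s + 29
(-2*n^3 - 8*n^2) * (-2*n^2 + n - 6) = 4*n^5 + 14*n^4 + 4*n^3 + 48*n^2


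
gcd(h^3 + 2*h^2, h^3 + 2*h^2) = h^3 + 2*h^2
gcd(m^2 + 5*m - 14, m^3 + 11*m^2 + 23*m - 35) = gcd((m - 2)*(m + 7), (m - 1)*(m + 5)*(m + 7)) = m + 7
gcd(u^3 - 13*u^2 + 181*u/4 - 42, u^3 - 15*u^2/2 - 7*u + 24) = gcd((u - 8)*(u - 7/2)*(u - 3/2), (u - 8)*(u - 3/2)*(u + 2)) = u^2 - 19*u/2 + 12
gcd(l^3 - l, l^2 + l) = l^2 + l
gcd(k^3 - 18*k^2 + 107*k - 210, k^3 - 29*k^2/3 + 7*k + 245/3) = k^2 - 12*k + 35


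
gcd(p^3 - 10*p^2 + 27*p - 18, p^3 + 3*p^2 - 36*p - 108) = p - 6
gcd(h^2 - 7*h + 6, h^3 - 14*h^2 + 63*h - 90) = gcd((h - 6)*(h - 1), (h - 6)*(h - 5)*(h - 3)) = h - 6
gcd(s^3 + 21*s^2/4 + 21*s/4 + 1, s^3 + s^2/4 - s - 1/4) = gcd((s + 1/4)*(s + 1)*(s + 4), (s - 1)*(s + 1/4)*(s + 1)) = s^2 + 5*s/4 + 1/4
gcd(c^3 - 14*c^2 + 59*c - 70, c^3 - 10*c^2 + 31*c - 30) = c^2 - 7*c + 10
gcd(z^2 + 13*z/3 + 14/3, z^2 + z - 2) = z + 2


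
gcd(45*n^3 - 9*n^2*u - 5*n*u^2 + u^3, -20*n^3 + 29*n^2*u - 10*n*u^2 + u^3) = -5*n + u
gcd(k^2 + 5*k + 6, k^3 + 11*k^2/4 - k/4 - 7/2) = k + 2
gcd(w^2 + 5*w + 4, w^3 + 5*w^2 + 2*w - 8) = w + 4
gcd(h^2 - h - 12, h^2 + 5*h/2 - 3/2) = h + 3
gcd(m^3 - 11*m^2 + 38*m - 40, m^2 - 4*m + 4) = m - 2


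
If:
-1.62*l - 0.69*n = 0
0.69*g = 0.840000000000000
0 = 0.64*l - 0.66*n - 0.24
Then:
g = 1.22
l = 0.11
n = -0.26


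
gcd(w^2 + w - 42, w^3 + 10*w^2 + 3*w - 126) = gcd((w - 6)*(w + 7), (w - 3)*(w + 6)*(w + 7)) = w + 7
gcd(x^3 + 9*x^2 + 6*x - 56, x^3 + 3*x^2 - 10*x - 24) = x + 4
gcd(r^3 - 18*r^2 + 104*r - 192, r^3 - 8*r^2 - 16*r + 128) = r^2 - 12*r + 32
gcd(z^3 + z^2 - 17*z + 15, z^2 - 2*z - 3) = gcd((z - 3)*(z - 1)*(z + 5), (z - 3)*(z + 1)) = z - 3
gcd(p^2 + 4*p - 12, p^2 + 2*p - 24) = p + 6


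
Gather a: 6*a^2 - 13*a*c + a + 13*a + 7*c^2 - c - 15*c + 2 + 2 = 6*a^2 + a*(14 - 13*c) + 7*c^2 - 16*c + 4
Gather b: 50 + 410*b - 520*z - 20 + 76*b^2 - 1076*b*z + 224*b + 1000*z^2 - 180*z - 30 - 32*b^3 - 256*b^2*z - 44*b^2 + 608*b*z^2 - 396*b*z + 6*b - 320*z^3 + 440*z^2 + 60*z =-32*b^3 + b^2*(32 - 256*z) + b*(608*z^2 - 1472*z + 640) - 320*z^3 + 1440*z^2 - 640*z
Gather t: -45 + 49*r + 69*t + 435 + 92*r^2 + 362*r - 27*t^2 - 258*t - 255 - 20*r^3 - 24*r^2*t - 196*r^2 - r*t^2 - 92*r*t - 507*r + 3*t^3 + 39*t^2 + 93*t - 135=-20*r^3 - 104*r^2 - 96*r + 3*t^3 + t^2*(12 - r) + t*(-24*r^2 - 92*r - 96)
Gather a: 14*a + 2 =14*a + 2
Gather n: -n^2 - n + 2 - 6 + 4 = -n^2 - n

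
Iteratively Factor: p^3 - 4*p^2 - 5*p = (p + 1)*(p^2 - 5*p) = (p - 5)*(p + 1)*(p)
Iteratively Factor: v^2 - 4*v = (v)*(v - 4)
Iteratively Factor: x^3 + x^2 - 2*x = (x + 2)*(x^2 - x) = (x - 1)*(x + 2)*(x)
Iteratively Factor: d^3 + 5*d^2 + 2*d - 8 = (d + 2)*(d^2 + 3*d - 4) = (d + 2)*(d + 4)*(d - 1)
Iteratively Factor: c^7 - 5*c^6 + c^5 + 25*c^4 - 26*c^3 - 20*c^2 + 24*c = (c)*(c^6 - 5*c^5 + c^4 + 25*c^3 - 26*c^2 - 20*c + 24) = c*(c - 2)*(c^5 - 3*c^4 - 5*c^3 + 15*c^2 + 4*c - 12) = c*(c - 2)*(c + 2)*(c^4 - 5*c^3 + 5*c^2 + 5*c - 6) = c*(c - 2)*(c + 1)*(c + 2)*(c^3 - 6*c^2 + 11*c - 6) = c*(c - 2)*(c - 1)*(c + 1)*(c + 2)*(c^2 - 5*c + 6) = c*(c - 3)*(c - 2)*(c - 1)*(c + 1)*(c + 2)*(c - 2)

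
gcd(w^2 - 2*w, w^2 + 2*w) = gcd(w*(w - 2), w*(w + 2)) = w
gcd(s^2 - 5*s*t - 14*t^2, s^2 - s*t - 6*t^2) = s + 2*t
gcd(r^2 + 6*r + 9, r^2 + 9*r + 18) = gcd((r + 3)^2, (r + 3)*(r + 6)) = r + 3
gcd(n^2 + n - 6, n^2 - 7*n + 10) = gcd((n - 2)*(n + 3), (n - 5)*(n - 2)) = n - 2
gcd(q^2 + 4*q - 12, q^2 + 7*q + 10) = 1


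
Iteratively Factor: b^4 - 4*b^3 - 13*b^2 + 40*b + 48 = (b + 1)*(b^3 - 5*b^2 - 8*b + 48) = (b + 1)*(b + 3)*(b^2 - 8*b + 16) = (b - 4)*(b + 1)*(b + 3)*(b - 4)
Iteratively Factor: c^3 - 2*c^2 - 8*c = (c)*(c^2 - 2*c - 8) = c*(c + 2)*(c - 4)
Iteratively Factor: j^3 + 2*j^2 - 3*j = (j + 3)*(j^2 - j) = j*(j + 3)*(j - 1)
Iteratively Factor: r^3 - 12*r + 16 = (r - 2)*(r^2 + 2*r - 8) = (r - 2)^2*(r + 4)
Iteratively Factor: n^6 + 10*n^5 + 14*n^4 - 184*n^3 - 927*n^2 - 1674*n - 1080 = (n + 3)*(n^5 + 7*n^4 - 7*n^3 - 163*n^2 - 438*n - 360) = (n - 5)*(n + 3)*(n^4 + 12*n^3 + 53*n^2 + 102*n + 72) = (n - 5)*(n + 2)*(n + 3)*(n^3 + 10*n^2 + 33*n + 36) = (n - 5)*(n + 2)*(n + 3)*(n + 4)*(n^2 + 6*n + 9) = (n - 5)*(n + 2)*(n + 3)^2*(n + 4)*(n + 3)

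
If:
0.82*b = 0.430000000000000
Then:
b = 0.52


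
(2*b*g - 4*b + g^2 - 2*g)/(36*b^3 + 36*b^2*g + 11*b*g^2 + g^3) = (g - 2)/(18*b^2 + 9*b*g + g^2)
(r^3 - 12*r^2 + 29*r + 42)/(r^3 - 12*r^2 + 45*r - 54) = (r^2 - 6*r - 7)/(r^2 - 6*r + 9)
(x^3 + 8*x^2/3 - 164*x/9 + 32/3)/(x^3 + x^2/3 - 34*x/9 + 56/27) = 3*(3*x^2 + 10*x - 48)/(9*x^2 + 9*x - 28)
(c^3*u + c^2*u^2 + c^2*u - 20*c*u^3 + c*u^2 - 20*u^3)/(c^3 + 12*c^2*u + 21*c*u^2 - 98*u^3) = u*(c^3 + c^2*u + c^2 - 20*c*u^2 + c*u - 20*u^2)/(c^3 + 12*c^2*u + 21*c*u^2 - 98*u^3)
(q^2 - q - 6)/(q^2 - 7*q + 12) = (q + 2)/(q - 4)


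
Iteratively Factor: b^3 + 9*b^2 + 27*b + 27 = (b + 3)*(b^2 + 6*b + 9) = (b + 3)^2*(b + 3)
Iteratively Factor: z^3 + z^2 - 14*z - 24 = (z + 3)*(z^2 - 2*z - 8) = (z + 2)*(z + 3)*(z - 4)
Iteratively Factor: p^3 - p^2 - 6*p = (p)*(p^2 - p - 6) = p*(p + 2)*(p - 3)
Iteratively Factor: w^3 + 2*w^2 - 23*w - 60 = (w + 3)*(w^2 - w - 20) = (w + 3)*(w + 4)*(w - 5)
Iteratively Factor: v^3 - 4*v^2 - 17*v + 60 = (v - 3)*(v^2 - v - 20) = (v - 5)*(v - 3)*(v + 4)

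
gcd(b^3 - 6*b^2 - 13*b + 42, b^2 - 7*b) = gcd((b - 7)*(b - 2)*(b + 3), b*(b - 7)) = b - 7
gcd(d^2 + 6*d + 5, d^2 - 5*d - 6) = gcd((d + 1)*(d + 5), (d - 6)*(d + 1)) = d + 1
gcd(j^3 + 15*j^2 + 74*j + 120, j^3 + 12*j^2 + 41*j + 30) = j^2 + 11*j + 30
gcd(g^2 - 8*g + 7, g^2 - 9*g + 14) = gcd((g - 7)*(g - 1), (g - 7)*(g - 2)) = g - 7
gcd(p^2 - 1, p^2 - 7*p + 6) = p - 1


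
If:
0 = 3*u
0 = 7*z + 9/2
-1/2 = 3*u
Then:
No Solution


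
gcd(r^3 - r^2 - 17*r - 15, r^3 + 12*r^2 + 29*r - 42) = 1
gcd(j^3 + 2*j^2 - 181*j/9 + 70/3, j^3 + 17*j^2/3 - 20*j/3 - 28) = j^2 + 11*j/3 - 14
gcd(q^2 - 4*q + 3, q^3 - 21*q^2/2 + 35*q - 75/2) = q - 3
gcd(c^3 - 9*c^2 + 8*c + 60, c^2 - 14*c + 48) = c - 6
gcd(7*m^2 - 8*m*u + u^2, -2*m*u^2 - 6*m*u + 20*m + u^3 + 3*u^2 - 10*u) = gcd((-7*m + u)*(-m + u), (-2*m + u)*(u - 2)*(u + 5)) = 1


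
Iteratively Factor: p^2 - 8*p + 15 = (p - 3)*(p - 5)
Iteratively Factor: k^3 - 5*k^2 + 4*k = (k - 1)*(k^2 - 4*k) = k*(k - 1)*(k - 4)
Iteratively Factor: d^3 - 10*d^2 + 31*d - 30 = (d - 2)*(d^2 - 8*d + 15) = (d - 3)*(d - 2)*(d - 5)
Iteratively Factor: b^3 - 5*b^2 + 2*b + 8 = (b - 2)*(b^2 - 3*b - 4) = (b - 2)*(b + 1)*(b - 4)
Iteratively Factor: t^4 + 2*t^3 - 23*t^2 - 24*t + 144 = (t - 3)*(t^3 + 5*t^2 - 8*t - 48) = (t - 3)*(t + 4)*(t^2 + t - 12) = (t - 3)*(t + 4)^2*(t - 3)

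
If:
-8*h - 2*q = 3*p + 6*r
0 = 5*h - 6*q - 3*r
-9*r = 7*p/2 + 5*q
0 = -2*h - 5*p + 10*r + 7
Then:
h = -21/629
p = 441/629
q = 189/1258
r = -224/629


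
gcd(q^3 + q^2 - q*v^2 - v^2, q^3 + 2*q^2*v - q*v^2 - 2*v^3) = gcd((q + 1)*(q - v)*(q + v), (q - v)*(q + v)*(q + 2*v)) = q^2 - v^2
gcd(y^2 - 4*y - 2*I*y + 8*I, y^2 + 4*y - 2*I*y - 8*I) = y - 2*I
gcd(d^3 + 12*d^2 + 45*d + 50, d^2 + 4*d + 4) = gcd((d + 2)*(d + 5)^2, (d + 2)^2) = d + 2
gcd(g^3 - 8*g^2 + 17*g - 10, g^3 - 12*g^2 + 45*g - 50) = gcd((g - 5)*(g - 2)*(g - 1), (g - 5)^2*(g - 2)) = g^2 - 7*g + 10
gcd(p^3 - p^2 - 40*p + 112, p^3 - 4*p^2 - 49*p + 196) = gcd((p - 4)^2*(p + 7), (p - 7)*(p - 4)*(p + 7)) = p^2 + 3*p - 28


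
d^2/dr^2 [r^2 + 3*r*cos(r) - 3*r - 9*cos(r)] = -3*r*cos(r) - 6*sin(r) + 9*cos(r) + 2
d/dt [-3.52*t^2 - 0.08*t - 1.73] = -7.04*t - 0.08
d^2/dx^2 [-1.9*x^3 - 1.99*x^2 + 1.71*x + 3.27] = -11.4*x - 3.98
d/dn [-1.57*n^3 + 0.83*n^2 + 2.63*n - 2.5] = -4.71*n^2 + 1.66*n + 2.63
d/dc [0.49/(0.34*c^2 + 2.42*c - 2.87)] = (-0.3332*c - 1.1858)/(0.34*c^2 + 2.42*c - 2.87)^2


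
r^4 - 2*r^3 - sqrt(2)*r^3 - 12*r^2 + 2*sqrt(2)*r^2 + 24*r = r*(r - 2)*(r - 3*sqrt(2))*(r + 2*sqrt(2))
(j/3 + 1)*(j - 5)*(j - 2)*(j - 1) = j^4/3 - 5*j^3/3 - 7*j^2/3 + 41*j/3 - 10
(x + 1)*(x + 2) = x^2 + 3*x + 2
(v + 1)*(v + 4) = v^2 + 5*v + 4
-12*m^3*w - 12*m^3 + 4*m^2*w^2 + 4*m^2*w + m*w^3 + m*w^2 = (-2*m + w)*(6*m + w)*(m*w + m)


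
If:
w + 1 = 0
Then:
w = -1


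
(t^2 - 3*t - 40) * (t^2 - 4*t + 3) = t^4 - 7*t^3 - 25*t^2 + 151*t - 120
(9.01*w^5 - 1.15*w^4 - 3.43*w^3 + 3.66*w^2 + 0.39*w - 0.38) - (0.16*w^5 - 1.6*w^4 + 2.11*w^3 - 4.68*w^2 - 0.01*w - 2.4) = 8.85*w^5 + 0.45*w^4 - 5.54*w^3 + 8.34*w^2 + 0.4*w + 2.02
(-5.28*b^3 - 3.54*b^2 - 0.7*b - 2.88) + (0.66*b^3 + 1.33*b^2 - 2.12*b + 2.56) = -4.62*b^3 - 2.21*b^2 - 2.82*b - 0.32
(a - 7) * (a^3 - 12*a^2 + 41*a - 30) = a^4 - 19*a^3 + 125*a^2 - 317*a + 210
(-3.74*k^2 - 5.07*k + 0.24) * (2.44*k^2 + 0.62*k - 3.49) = -9.1256*k^4 - 14.6896*k^3 + 10.4948*k^2 + 17.8431*k - 0.8376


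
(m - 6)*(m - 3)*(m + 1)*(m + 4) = m^4 - 4*m^3 - 23*m^2 + 54*m + 72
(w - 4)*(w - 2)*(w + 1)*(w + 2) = w^4 - 3*w^3 - 8*w^2 + 12*w + 16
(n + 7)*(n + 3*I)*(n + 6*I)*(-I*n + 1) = -I*n^4 + 10*n^3 - 7*I*n^3 + 70*n^2 + 27*I*n^2 - 18*n + 189*I*n - 126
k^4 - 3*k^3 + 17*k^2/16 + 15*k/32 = k*(k - 5/2)*(k - 3/4)*(k + 1/4)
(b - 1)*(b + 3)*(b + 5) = b^3 + 7*b^2 + 7*b - 15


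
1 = 1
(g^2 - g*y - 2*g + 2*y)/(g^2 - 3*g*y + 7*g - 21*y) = (g^2 - g*y - 2*g + 2*y)/(g^2 - 3*g*y + 7*g - 21*y)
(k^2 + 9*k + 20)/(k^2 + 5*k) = (k + 4)/k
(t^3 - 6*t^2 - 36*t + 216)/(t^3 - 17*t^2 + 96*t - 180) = (t + 6)/(t - 5)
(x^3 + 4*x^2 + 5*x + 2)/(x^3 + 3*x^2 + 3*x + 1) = (x + 2)/(x + 1)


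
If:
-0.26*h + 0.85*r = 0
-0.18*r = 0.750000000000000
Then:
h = -13.62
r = -4.17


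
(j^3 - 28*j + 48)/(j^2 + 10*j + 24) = (j^2 - 6*j + 8)/(j + 4)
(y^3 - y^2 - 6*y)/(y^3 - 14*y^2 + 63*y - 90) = y*(y + 2)/(y^2 - 11*y + 30)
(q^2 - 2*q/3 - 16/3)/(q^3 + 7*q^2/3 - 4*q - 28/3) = (3*q - 8)/(3*q^2 + q - 14)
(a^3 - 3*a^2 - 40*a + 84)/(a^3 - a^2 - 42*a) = (a - 2)/a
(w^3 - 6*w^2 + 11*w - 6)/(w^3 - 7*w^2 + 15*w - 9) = (w - 2)/(w - 3)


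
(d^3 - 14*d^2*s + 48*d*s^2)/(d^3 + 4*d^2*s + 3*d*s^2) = (d^2 - 14*d*s + 48*s^2)/(d^2 + 4*d*s + 3*s^2)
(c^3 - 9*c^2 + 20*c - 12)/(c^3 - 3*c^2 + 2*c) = (c - 6)/c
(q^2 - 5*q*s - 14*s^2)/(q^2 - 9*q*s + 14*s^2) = (q + 2*s)/(q - 2*s)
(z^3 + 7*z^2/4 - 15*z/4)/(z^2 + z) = (4*z^2 + 7*z - 15)/(4*(z + 1))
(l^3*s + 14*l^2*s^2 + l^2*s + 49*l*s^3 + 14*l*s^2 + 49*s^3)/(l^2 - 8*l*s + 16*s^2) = s*(l^3 + 14*l^2*s + l^2 + 49*l*s^2 + 14*l*s + 49*s^2)/(l^2 - 8*l*s + 16*s^2)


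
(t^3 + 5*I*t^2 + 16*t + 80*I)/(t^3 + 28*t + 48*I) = (t^2 + I*t + 20)/(t^2 - 4*I*t + 12)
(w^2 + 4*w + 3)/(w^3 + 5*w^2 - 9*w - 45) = (w + 1)/(w^2 + 2*w - 15)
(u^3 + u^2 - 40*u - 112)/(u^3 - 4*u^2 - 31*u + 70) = (u^2 + 8*u + 16)/(u^2 + 3*u - 10)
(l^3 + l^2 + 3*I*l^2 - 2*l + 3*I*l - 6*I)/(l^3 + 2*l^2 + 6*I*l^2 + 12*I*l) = (l^2 + l*(-1 + 3*I) - 3*I)/(l*(l + 6*I))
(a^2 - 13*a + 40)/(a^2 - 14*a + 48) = (a - 5)/(a - 6)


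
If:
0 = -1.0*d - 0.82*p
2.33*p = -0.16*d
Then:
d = 0.00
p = 0.00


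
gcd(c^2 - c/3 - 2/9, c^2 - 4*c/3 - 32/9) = 1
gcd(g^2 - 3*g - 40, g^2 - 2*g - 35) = g + 5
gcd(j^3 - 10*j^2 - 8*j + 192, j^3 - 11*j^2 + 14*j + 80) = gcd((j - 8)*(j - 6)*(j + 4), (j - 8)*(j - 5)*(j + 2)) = j - 8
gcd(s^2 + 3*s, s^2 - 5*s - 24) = s + 3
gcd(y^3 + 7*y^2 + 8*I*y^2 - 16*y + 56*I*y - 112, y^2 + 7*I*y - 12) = y + 4*I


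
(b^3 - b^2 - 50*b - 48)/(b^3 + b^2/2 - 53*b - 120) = 2*(b + 1)/(2*b + 5)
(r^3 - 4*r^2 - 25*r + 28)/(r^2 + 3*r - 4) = r - 7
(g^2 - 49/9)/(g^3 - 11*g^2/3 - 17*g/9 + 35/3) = (3*g + 7)/(3*g^2 - 4*g - 15)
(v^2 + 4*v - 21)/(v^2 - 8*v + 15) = (v + 7)/(v - 5)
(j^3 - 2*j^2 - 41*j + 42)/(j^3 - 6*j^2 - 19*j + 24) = (j^2 - j - 42)/(j^2 - 5*j - 24)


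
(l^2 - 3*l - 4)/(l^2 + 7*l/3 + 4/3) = 3*(l - 4)/(3*l + 4)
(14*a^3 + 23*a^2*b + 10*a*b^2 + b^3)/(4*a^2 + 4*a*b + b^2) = (7*a^2 + 8*a*b + b^2)/(2*a + b)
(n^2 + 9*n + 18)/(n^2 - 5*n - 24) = (n + 6)/(n - 8)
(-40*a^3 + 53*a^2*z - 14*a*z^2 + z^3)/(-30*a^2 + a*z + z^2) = (8*a^2 - 9*a*z + z^2)/(6*a + z)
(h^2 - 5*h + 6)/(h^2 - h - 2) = (h - 3)/(h + 1)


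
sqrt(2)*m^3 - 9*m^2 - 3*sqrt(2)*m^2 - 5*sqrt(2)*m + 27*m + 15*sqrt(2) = (m - 3)*(m - 5*sqrt(2))*(sqrt(2)*m + 1)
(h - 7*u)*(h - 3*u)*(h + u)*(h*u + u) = h^4*u - 9*h^3*u^2 + h^3*u + 11*h^2*u^3 - 9*h^2*u^2 + 21*h*u^4 + 11*h*u^3 + 21*u^4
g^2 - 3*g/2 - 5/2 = (g - 5/2)*(g + 1)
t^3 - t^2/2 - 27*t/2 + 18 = (t - 3)*(t - 3/2)*(t + 4)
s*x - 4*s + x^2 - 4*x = (s + x)*(x - 4)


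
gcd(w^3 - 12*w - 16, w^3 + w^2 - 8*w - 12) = w^2 + 4*w + 4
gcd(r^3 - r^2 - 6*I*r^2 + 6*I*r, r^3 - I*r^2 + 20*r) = r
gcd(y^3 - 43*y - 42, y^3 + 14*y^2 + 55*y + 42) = y^2 + 7*y + 6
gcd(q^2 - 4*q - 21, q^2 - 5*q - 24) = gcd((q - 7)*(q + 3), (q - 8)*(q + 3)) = q + 3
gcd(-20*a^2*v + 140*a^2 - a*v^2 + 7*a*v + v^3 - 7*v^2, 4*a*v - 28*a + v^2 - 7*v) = 4*a*v - 28*a + v^2 - 7*v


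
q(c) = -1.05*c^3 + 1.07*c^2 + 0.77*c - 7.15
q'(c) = -3.15*c^2 + 2.14*c + 0.77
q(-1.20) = -4.72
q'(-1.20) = -6.33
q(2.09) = -10.45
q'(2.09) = -8.52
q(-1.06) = -5.51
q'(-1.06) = -5.04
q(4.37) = -70.98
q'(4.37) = -50.03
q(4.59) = -82.61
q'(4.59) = -55.77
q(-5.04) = 150.57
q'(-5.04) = -90.03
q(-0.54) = -7.09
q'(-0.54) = -1.30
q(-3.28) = 38.89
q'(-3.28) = -40.14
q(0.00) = -7.15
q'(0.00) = 0.77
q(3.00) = -23.56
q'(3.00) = -21.16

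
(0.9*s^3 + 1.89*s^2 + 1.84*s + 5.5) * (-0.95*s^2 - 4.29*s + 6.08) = -0.855*s^5 - 5.6565*s^4 - 4.3841*s^3 - 1.6274*s^2 - 12.4078*s + 33.44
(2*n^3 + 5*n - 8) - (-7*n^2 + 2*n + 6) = 2*n^3 + 7*n^2 + 3*n - 14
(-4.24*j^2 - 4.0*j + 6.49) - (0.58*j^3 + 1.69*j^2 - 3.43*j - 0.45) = -0.58*j^3 - 5.93*j^2 - 0.57*j + 6.94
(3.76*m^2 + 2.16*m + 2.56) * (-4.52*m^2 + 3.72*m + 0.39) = -16.9952*m^4 + 4.224*m^3 - 2.0696*m^2 + 10.3656*m + 0.9984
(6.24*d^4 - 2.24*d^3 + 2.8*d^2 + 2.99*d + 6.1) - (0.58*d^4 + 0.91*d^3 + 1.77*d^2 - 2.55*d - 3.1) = 5.66*d^4 - 3.15*d^3 + 1.03*d^2 + 5.54*d + 9.2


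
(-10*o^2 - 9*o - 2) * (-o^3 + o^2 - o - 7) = 10*o^5 - o^4 + 3*o^3 + 77*o^2 + 65*o + 14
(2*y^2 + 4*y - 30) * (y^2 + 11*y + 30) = 2*y^4 + 26*y^3 + 74*y^2 - 210*y - 900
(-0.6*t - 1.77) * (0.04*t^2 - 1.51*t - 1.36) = -0.024*t^3 + 0.8352*t^2 + 3.4887*t + 2.4072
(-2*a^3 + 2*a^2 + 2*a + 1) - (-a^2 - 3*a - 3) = -2*a^3 + 3*a^2 + 5*a + 4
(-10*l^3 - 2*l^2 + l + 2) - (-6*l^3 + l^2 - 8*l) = -4*l^3 - 3*l^2 + 9*l + 2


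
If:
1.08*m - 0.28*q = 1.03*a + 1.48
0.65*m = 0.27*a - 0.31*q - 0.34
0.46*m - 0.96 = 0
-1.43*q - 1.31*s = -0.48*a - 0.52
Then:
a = 1.81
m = 2.09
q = -3.90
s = 5.31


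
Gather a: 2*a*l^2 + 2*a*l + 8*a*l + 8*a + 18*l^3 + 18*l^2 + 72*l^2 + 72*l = a*(2*l^2 + 10*l + 8) + 18*l^3 + 90*l^2 + 72*l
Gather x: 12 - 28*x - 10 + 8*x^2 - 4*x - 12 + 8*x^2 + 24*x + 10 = 16*x^2 - 8*x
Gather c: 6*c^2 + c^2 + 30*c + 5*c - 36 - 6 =7*c^2 + 35*c - 42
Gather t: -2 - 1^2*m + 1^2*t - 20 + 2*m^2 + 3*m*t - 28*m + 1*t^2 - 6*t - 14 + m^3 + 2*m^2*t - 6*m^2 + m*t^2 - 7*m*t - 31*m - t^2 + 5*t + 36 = m^3 - 4*m^2 + m*t^2 - 60*m + t*(2*m^2 - 4*m)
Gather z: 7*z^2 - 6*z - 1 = 7*z^2 - 6*z - 1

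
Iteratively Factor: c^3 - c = (c)*(c^2 - 1) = c*(c + 1)*(c - 1)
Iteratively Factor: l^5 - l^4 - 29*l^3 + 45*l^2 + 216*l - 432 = (l - 3)*(l^4 + 2*l^3 - 23*l^2 - 24*l + 144) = (l - 3)*(l + 4)*(l^3 - 2*l^2 - 15*l + 36) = (l - 3)^2*(l + 4)*(l^2 + l - 12) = (l - 3)^3*(l + 4)*(l + 4)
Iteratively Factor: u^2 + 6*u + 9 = (u + 3)*(u + 3)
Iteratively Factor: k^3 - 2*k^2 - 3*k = (k - 3)*(k^2 + k) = (k - 3)*(k + 1)*(k)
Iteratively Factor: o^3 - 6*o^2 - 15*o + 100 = (o - 5)*(o^2 - o - 20) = (o - 5)^2*(o + 4)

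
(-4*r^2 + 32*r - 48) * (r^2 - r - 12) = -4*r^4 + 36*r^3 - 32*r^2 - 336*r + 576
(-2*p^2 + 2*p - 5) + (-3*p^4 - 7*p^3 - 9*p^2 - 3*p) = -3*p^4 - 7*p^3 - 11*p^2 - p - 5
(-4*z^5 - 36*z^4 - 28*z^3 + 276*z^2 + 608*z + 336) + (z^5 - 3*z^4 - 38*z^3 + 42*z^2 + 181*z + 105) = -3*z^5 - 39*z^4 - 66*z^3 + 318*z^2 + 789*z + 441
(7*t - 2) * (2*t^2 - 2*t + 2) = 14*t^3 - 18*t^2 + 18*t - 4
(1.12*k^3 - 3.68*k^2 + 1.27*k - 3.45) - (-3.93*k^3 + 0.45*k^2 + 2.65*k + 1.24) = 5.05*k^3 - 4.13*k^2 - 1.38*k - 4.69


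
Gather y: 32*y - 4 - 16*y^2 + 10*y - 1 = -16*y^2 + 42*y - 5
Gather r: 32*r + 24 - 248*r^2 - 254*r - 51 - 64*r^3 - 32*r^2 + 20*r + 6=-64*r^3 - 280*r^2 - 202*r - 21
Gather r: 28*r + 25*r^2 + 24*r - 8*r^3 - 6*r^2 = -8*r^3 + 19*r^2 + 52*r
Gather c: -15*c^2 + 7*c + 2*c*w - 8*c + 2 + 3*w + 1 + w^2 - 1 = -15*c^2 + c*(2*w - 1) + w^2 + 3*w + 2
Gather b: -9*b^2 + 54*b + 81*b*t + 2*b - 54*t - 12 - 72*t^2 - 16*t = -9*b^2 + b*(81*t + 56) - 72*t^2 - 70*t - 12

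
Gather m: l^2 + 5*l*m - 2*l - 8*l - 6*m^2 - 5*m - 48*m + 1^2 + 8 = l^2 - 10*l - 6*m^2 + m*(5*l - 53) + 9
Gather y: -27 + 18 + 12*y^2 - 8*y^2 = 4*y^2 - 9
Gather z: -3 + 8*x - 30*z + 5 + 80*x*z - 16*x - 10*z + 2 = -8*x + z*(80*x - 40) + 4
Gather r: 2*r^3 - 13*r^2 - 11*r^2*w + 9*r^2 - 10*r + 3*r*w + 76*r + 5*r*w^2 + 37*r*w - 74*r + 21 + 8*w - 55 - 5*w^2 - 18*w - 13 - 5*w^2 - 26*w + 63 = 2*r^3 + r^2*(-11*w - 4) + r*(5*w^2 + 40*w - 8) - 10*w^2 - 36*w + 16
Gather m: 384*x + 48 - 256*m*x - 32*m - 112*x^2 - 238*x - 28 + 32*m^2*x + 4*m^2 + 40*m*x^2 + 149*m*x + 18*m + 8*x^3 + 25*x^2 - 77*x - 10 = m^2*(32*x + 4) + m*(40*x^2 - 107*x - 14) + 8*x^3 - 87*x^2 + 69*x + 10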